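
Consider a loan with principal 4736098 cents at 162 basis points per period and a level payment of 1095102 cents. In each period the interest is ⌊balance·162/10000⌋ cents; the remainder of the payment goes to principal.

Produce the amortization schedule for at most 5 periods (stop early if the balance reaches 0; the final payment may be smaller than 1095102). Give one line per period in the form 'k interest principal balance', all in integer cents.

1 76724 1018378 3717720
2 60227 1034875 2682845
3 43462 1051640 1631205
4 26425 1068677 562528
5 9112 562528 0

1. interest=⌊4736098·162/10000⌋=76724; principal=1095102-76724=1018378; balance=4736098-1018378=3717720
2. interest=⌊3717720·162/10000⌋=60227; principal=1095102-60227=1034875; balance=3717720-1034875=2682845
3. interest=⌊2682845·162/10000⌋=43462; principal=1095102-43462=1051640; balance=2682845-1051640=1631205
4. interest=⌊1631205·162/10000⌋=26425; principal=1095102-26425=1068677; balance=1631205-1068677=562528
5. interest=⌊562528·162/10000⌋=9112; principal=min(1095102-9112,562528)=562528; balance=562528-562528=0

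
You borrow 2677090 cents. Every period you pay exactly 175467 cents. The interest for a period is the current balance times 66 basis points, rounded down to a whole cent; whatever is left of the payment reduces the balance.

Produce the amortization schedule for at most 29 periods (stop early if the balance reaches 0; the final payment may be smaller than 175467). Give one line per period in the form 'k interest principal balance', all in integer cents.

1. interest=⌊2677090·66/10000⌋=17668; principal=175467-17668=157799; balance=2677090-157799=2519291
2. interest=⌊2519291·66/10000⌋=16627; principal=175467-16627=158840; balance=2519291-158840=2360451
3. interest=⌊2360451·66/10000⌋=15578; principal=175467-15578=159889; balance=2360451-159889=2200562
4. interest=⌊2200562·66/10000⌋=14523; principal=175467-14523=160944; balance=2200562-160944=2039618
5. interest=⌊2039618·66/10000⌋=13461; principal=175467-13461=162006; balance=2039618-162006=1877612
6. interest=⌊1877612·66/10000⌋=12392; principal=175467-12392=163075; balance=1877612-163075=1714537
7. interest=⌊1714537·66/10000⌋=11315; principal=175467-11315=164152; balance=1714537-164152=1550385
8. interest=⌊1550385·66/10000⌋=10232; principal=175467-10232=165235; balance=1550385-165235=1385150
9. interest=⌊1385150·66/10000⌋=9141; principal=175467-9141=166326; balance=1385150-166326=1218824
10. interest=⌊1218824·66/10000⌋=8044; principal=175467-8044=167423; balance=1218824-167423=1051401
11. interest=⌊1051401·66/10000⌋=6939; principal=175467-6939=168528; balance=1051401-168528=882873
12. interest=⌊882873·66/10000⌋=5826; principal=175467-5826=169641; balance=882873-169641=713232
13. interest=⌊713232·66/10000⌋=4707; principal=175467-4707=170760; balance=713232-170760=542472
14. interest=⌊542472·66/10000⌋=3580; principal=175467-3580=171887; balance=542472-171887=370585
15. interest=⌊370585·66/10000⌋=2445; principal=175467-2445=173022; balance=370585-173022=197563
16. interest=⌊197563·66/10000⌋=1303; principal=175467-1303=174164; balance=197563-174164=23399
17. interest=⌊23399·66/10000⌋=154; principal=min(175467-154,23399)=23399; balance=23399-23399=0

1 17668 157799 2519291
2 16627 158840 2360451
3 15578 159889 2200562
4 14523 160944 2039618
5 13461 162006 1877612
6 12392 163075 1714537
7 11315 164152 1550385
8 10232 165235 1385150
9 9141 166326 1218824
10 8044 167423 1051401
11 6939 168528 882873
12 5826 169641 713232
13 4707 170760 542472
14 3580 171887 370585
15 2445 173022 197563
16 1303 174164 23399
17 154 23399 0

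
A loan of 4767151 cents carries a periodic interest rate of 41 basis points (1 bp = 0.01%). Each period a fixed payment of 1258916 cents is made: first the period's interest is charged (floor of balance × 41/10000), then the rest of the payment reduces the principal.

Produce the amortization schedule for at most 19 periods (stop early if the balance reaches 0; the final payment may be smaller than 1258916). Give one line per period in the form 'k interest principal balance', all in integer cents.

1. interest=⌊4767151·41/10000⌋=19545; principal=1258916-19545=1239371; balance=4767151-1239371=3527780
2. interest=⌊3527780·41/10000⌋=14463; principal=1258916-14463=1244453; balance=3527780-1244453=2283327
3. interest=⌊2283327·41/10000⌋=9361; principal=1258916-9361=1249555; balance=2283327-1249555=1033772
4. interest=⌊1033772·41/10000⌋=4238; principal=min(1258916-4238,1033772)=1033772; balance=1033772-1033772=0

1 19545 1239371 3527780
2 14463 1244453 2283327
3 9361 1249555 1033772
4 4238 1033772 0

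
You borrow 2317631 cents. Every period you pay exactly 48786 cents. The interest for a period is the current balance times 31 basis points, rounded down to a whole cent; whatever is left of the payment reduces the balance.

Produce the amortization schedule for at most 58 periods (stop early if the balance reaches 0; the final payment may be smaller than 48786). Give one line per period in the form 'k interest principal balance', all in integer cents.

1. interest=⌊2317631·31/10000⌋=7184; principal=48786-7184=41602; balance=2317631-41602=2276029
2. interest=⌊2276029·31/10000⌋=7055; principal=48786-7055=41731; balance=2276029-41731=2234298
3. interest=⌊2234298·31/10000⌋=6926; principal=48786-6926=41860; balance=2234298-41860=2192438
4. interest=⌊2192438·31/10000⌋=6796; principal=48786-6796=41990; balance=2192438-41990=2150448
5. interest=⌊2150448·31/10000⌋=6666; principal=48786-6666=42120; balance=2150448-42120=2108328
6. interest=⌊2108328·31/10000⌋=6535; principal=48786-6535=42251; balance=2108328-42251=2066077
7. interest=⌊2066077·31/10000⌋=6404; principal=48786-6404=42382; balance=2066077-42382=2023695
8. interest=⌊2023695·31/10000⌋=6273; principal=48786-6273=42513; balance=2023695-42513=1981182
9. interest=⌊1981182·31/10000⌋=6141; principal=48786-6141=42645; balance=1981182-42645=1938537
10. interest=⌊1938537·31/10000⌋=6009; principal=48786-6009=42777; balance=1938537-42777=1895760
11. interest=⌊1895760·31/10000⌋=5876; principal=48786-5876=42910; balance=1895760-42910=1852850
12. interest=⌊1852850·31/10000⌋=5743; principal=48786-5743=43043; balance=1852850-43043=1809807
13. interest=⌊1809807·31/10000⌋=5610; principal=48786-5610=43176; balance=1809807-43176=1766631
14. interest=⌊1766631·31/10000⌋=5476; principal=48786-5476=43310; balance=1766631-43310=1723321
15. interest=⌊1723321·31/10000⌋=5342; principal=48786-5342=43444; balance=1723321-43444=1679877
16. interest=⌊1679877·31/10000⌋=5207; principal=48786-5207=43579; balance=1679877-43579=1636298
17. interest=⌊1636298·31/10000⌋=5072; principal=48786-5072=43714; balance=1636298-43714=1592584
18. interest=⌊1592584·31/10000⌋=4937; principal=48786-4937=43849; balance=1592584-43849=1548735
19. interest=⌊1548735·31/10000⌋=4801; principal=48786-4801=43985; balance=1548735-43985=1504750
20. interest=⌊1504750·31/10000⌋=4664; principal=48786-4664=44122; balance=1504750-44122=1460628
21. interest=⌊1460628·31/10000⌋=4527; principal=48786-4527=44259; balance=1460628-44259=1416369
22. interest=⌊1416369·31/10000⌋=4390; principal=48786-4390=44396; balance=1416369-44396=1371973
23. interest=⌊1371973·31/10000⌋=4253; principal=48786-4253=44533; balance=1371973-44533=1327440
24. interest=⌊1327440·31/10000⌋=4115; principal=48786-4115=44671; balance=1327440-44671=1282769
25. interest=⌊1282769·31/10000⌋=3976; principal=48786-3976=44810; balance=1282769-44810=1237959
26. interest=⌊1237959·31/10000⌋=3837; principal=48786-3837=44949; balance=1237959-44949=1193010
27. interest=⌊1193010·31/10000⌋=3698; principal=48786-3698=45088; balance=1193010-45088=1147922
28. interest=⌊1147922·31/10000⌋=3558; principal=48786-3558=45228; balance=1147922-45228=1102694
29. interest=⌊1102694·31/10000⌋=3418; principal=48786-3418=45368; balance=1102694-45368=1057326
30. interest=⌊1057326·31/10000⌋=3277; principal=48786-3277=45509; balance=1057326-45509=1011817
31. interest=⌊1011817·31/10000⌋=3136; principal=48786-3136=45650; balance=1011817-45650=966167
32. interest=⌊966167·31/10000⌋=2995; principal=48786-2995=45791; balance=966167-45791=920376
33. interest=⌊920376·31/10000⌋=2853; principal=48786-2853=45933; balance=920376-45933=874443
34. interest=⌊874443·31/10000⌋=2710; principal=48786-2710=46076; balance=874443-46076=828367
35. interest=⌊828367·31/10000⌋=2567; principal=48786-2567=46219; balance=828367-46219=782148
36. interest=⌊782148·31/10000⌋=2424; principal=48786-2424=46362; balance=782148-46362=735786
37. interest=⌊735786·31/10000⌋=2280; principal=48786-2280=46506; balance=735786-46506=689280
38. interest=⌊689280·31/10000⌋=2136; principal=48786-2136=46650; balance=689280-46650=642630
39. interest=⌊642630·31/10000⌋=1992; principal=48786-1992=46794; balance=642630-46794=595836
40. interest=⌊595836·31/10000⌋=1847; principal=48786-1847=46939; balance=595836-46939=548897
41. interest=⌊548897·31/10000⌋=1701; principal=48786-1701=47085; balance=548897-47085=501812
42. interest=⌊501812·31/10000⌋=1555; principal=48786-1555=47231; balance=501812-47231=454581
43. interest=⌊454581·31/10000⌋=1409; principal=48786-1409=47377; balance=454581-47377=407204
44. interest=⌊407204·31/10000⌋=1262; principal=48786-1262=47524; balance=407204-47524=359680
45. interest=⌊359680·31/10000⌋=1115; principal=48786-1115=47671; balance=359680-47671=312009
46. interest=⌊312009·31/10000⌋=967; principal=48786-967=47819; balance=312009-47819=264190
47. interest=⌊264190·31/10000⌋=818; principal=48786-818=47968; balance=264190-47968=216222
48. interest=⌊216222·31/10000⌋=670; principal=48786-670=48116; balance=216222-48116=168106
49. interest=⌊168106·31/10000⌋=521; principal=48786-521=48265; balance=168106-48265=119841
50. interest=⌊119841·31/10000⌋=371; principal=48786-371=48415; balance=119841-48415=71426
51. interest=⌊71426·31/10000⌋=221; principal=48786-221=48565; balance=71426-48565=22861
52. interest=⌊22861·31/10000⌋=70; principal=min(48786-70,22861)=22861; balance=22861-22861=0

1 7184 41602 2276029
2 7055 41731 2234298
3 6926 41860 2192438
4 6796 41990 2150448
5 6666 42120 2108328
6 6535 42251 2066077
7 6404 42382 2023695
8 6273 42513 1981182
9 6141 42645 1938537
10 6009 42777 1895760
11 5876 42910 1852850
12 5743 43043 1809807
13 5610 43176 1766631
14 5476 43310 1723321
15 5342 43444 1679877
16 5207 43579 1636298
17 5072 43714 1592584
18 4937 43849 1548735
19 4801 43985 1504750
20 4664 44122 1460628
21 4527 44259 1416369
22 4390 44396 1371973
23 4253 44533 1327440
24 4115 44671 1282769
25 3976 44810 1237959
26 3837 44949 1193010
27 3698 45088 1147922
28 3558 45228 1102694
29 3418 45368 1057326
30 3277 45509 1011817
31 3136 45650 966167
32 2995 45791 920376
33 2853 45933 874443
34 2710 46076 828367
35 2567 46219 782148
36 2424 46362 735786
37 2280 46506 689280
38 2136 46650 642630
39 1992 46794 595836
40 1847 46939 548897
41 1701 47085 501812
42 1555 47231 454581
43 1409 47377 407204
44 1262 47524 359680
45 1115 47671 312009
46 967 47819 264190
47 818 47968 216222
48 670 48116 168106
49 521 48265 119841
50 371 48415 71426
51 221 48565 22861
52 70 22861 0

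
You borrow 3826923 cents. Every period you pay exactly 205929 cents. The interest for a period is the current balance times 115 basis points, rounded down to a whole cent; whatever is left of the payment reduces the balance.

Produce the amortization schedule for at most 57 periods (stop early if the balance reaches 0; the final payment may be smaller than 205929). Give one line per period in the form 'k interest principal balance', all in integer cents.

1 44009 161920 3665003
2 42147 163782 3501221
3 40264 165665 3335556
4 38358 167571 3167985
5 36431 169498 2998487
6 34482 171447 2827040
7 32510 173419 2653621
8 30516 175413 2478208
9 28499 177430 2300778
10 26458 179471 2121307
11 24395 181534 1939773
12 22307 183622 1756151
13 20195 185734 1570417
14 18059 187870 1382547
15 15899 190030 1192517
16 13713 192216 1000301
17 11503 194426 805875
18 9267 196662 609213
19 7005 198924 410289
20 4718 201211 209078
21 2404 203525 5553
22 63 5553 0

1. interest=⌊3826923·115/10000⌋=44009; principal=205929-44009=161920; balance=3826923-161920=3665003
2. interest=⌊3665003·115/10000⌋=42147; principal=205929-42147=163782; balance=3665003-163782=3501221
3. interest=⌊3501221·115/10000⌋=40264; principal=205929-40264=165665; balance=3501221-165665=3335556
4. interest=⌊3335556·115/10000⌋=38358; principal=205929-38358=167571; balance=3335556-167571=3167985
5. interest=⌊3167985·115/10000⌋=36431; principal=205929-36431=169498; balance=3167985-169498=2998487
6. interest=⌊2998487·115/10000⌋=34482; principal=205929-34482=171447; balance=2998487-171447=2827040
7. interest=⌊2827040·115/10000⌋=32510; principal=205929-32510=173419; balance=2827040-173419=2653621
8. interest=⌊2653621·115/10000⌋=30516; principal=205929-30516=175413; balance=2653621-175413=2478208
9. interest=⌊2478208·115/10000⌋=28499; principal=205929-28499=177430; balance=2478208-177430=2300778
10. interest=⌊2300778·115/10000⌋=26458; principal=205929-26458=179471; balance=2300778-179471=2121307
11. interest=⌊2121307·115/10000⌋=24395; principal=205929-24395=181534; balance=2121307-181534=1939773
12. interest=⌊1939773·115/10000⌋=22307; principal=205929-22307=183622; balance=1939773-183622=1756151
13. interest=⌊1756151·115/10000⌋=20195; principal=205929-20195=185734; balance=1756151-185734=1570417
14. interest=⌊1570417·115/10000⌋=18059; principal=205929-18059=187870; balance=1570417-187870=1382547
15. interest=⌊1382547·115/10000⌋=15899; principal=205929-15899=190030; balance=1382547-190030=1192517
16. interest=⌊1192517·115/10000⌋=13713; principal=205929-13713=192216; balance=1192517-192216=1000301
17. interest=⌊1000301·115/10000⌋=11503; principal=205929-11503=194426; balance=1000301-194426=805875
18. interest=⌊805875·115/10000⌋=9267; principal=205929-9267=196662; balance=805875-196662=609213
19. interest=⌊609213·115/10000⌋=7005; principal=205929-7005=198924; balance=609213-198924=410289
20. interest=⌊410289·115/10000⌋=4718; principal=205929-4718=201211; balance=410289-201211=209078
21. interest=⌊209078·115/10000⌋=2404; principal=205929-2404=203525; balance=209078-203525=5553
22. interest=⌊5553·115/10000⌋=63; principal=min(205929-63,5553)=5553; balance=5553-5553=0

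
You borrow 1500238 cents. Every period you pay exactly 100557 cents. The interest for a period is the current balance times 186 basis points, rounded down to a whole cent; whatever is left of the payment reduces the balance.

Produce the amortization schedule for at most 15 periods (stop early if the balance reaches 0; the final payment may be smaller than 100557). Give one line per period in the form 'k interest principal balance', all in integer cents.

1 27904 72653 1427585
2 26553 74004 1353581
3 25176 75381 1278200
4 23774 76783 1201417
5 22346 78211 1123206
6 20891 79666 1043540
7 19409 81148 962392
8 17900 82657 879735
9 16363 84194 795541
10 14797 85760 709781
11 13201 87356 622425
12 11577 88980 533445
13 9922 90635 442810
14 8236 92321 350489
15 6519 94038 256451

1. interest=⌊1500238·186/10000⌋=27904; principal=100557-27904=72653; balance=1500238-72653=1427585
2. interest=⌊1427585·186/10000⌋=26553; principal=100557-26553=74004; balance=1427585-74004=1353581
3. interest=⌊1353581·186/10000⌋=25176; principal=100557-25176=75381; balance=1353581-75381=1278200
4. interest=⌊1278200·186/10000⌋=23774; principal=100557-23774=76783; balance=1278200-76783=1201417
5. interest=⌊1201417·186/10000⌋=22346; principal=100557-22346=78211; balance=1201417-78211=1123206
6. interest=⌊1123206·186/10000⌋=20891; principal=100557-20891=79666; balance=1123206-79666=1043540
7. interest=⌊1043540·186/10000⌋=19409; principal=100557-19409=81148; balance=1043540-81148=962392
8. interest=⌊962392·186/10000⌋=17900; principal=100557-17900=82657; balance=962392-82657=879735
9. interest=⌊879735·186/10000⌋=16363; principal=100557-16363=84194; balance=879735-84194=795541
10. interest=⌊795541·186/10000⌋=14797; principal=100557-14797=85760; balance=795541-85760=709781
11. interest=⌊709781·186/10000⌋=13201; principal=100557-13201=87356; balance=709781-87356=622425
12. interest=⌊622425·186/10000⌋=11577; principal=100557-11577=88980; balance=622425-88980=533445
13. interest=⌊533445·186/10000⌋=9922; principal=100557-9922=90635; balance=533445-90635=442810
14. interest=⌊442810·186/10000⌋=8236; principal=100557-8236=92321; balance=442810-92321=350489
15. interest=⌊350489·186/10000⌋=6519; principal=100557-6519=94038; balance=350489-94038=256451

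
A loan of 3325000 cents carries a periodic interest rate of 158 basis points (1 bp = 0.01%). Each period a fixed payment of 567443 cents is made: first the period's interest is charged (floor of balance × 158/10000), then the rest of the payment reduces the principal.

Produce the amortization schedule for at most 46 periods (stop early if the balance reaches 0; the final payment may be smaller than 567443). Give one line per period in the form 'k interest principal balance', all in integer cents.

1 52535 514908 2810092
2 44399 523044 2287048
3 36135 531308 1755740
4 27740 539703 1216037
5 19213 548230 667807
6 10551 556892 110915
7 1752 110915 0

1. interest=⌊3325000·158/10000⌋=52535; principal=567443-52535=514908; balance=3325000-514908=2810092
2. interest=⌊2810092·158/10000⌋=44399; principal=567443-44399=523044; balance=2810092-523044=2287048
3. interest=⌊2287048·158/10000⌋=36135; principal=567443-36135=531308; balance=2287048-531308=1755740
4. interest=⌊1755740·158/10000⌋=27740; principal=567443-27740=539703; balance=1755740-539703=1216037
5. interest=⌊1216037·158/10000⌋=19213; principal=567443-19213=548230; balance=1216037-548230=667807
6. interest=⌊667807·158/10000⌋=10551; principal=567443-10551=556892; balance=667807-556892=110915
7. interest=⌊110915·158/10000⌋=1752; principal=min(567443-1752,110915)=110915; balance=110915-110915=0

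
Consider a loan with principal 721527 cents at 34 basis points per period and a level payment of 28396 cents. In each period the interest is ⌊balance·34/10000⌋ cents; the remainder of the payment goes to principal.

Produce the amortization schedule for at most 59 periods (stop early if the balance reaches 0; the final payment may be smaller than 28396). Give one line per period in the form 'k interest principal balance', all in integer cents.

1. interest=⌊721527·34/10000⌋=2453; principal=28396-2453=25943; balance=721527-25943=695584
2. interest=⌊695584·34/10000⌋=2364; principal=28396-2364=26032; balance=695584-26032=669552
3. interest=⌊669552·34/10000⌋=2276; principal=28396-2276=26120; balance=669552-26120=643432
4. interest=⌊643432·34/10000⌋=2187; principal=28396-2187=26209; balance=643432-26209=617223
5. interest=⌊617223·34/10000⌋=2098; principal=28396-2098=26298; balance=617223-26298=590925
6. interest=⌊590925·34/10000⌋=2009; principal=28396-2009=26387; balance=590925-26387=564538
7. interest=⌊564538·34/10000⌋=1919; principal=28396-1919=26477; balance=564538-26477=538061
8. interest=⌊538061·34/10000⌋=1829; principal=28396-1829=26567; balance=538061-26567=511494
9. interest=⌊511494·34/10000⌋=1739; principal=28396-1739=26657; balance=511494-26657=484837
10. interest=⌊484837·34/10000⌋=1648; principal=28396-1648=26748; balance=484837-26748=458089
11. interest=⌊458089·34/10000⌋=1557; principal=28396-1557=26839; balance=458089-26839=431250
12. interest=⌊431250·34/10000⌋=1466; principal=28396-1466=26930; balance=431250-26930=404320
13. interest=⌊404320·34/10000⌋=1374; principal=28396-1374=27022; balance=404320-27022=377298
14. interest=⌊377298·34/10000⌋=1282; principal=28396-1282=27114; balance=377298-27114=350184
15. interest=⌊350184·34/10000⌋=1190; principal=28396-1190=27206; balance=350184-27206=322978
16. interest=⌊322978·34/10000⌋=1098; principal=28396-1098=27298; balance=322978-27298=295680
17. interest=⌊295680·34/10000⌋=1005; principal=28396-1005=27391; balance=295680-27391=268289
18. interest=⌊268289·34/10000⌋=912; principal=28396-912=27484; balance=268289-27484=240805
19. interest=⌊240805·34/10000⌋=818; principal=28396-818=27578; balance=240805-27578=213227
20. interest=⌊213227·34/10000⌋=724; principal=28396-724=27672; balance=213227-27672=185555
21. interest=⌊185555·34/10000⌋=630; principal=28396-630=27766; balance=185555-27766=157789
22. interest=⌊157789·34/10000⌋=536; principal=28396-536=27860; balance=157789-27860=129929
23. interest=⌊129929·34/10000⌋=441; principal=28396-441=27955; balance=129929-27955=101974
24. interest=⌊101974·34/10000⌋=346; principal=28396-346=28050; balance=101974-28050=73924
25. interest=⌊73924·34/10000⌋=251; principal=28396-251=28145; balance=73924-28145=45779
26. interest=⌊45779·34/10000⌋=155; principal=28396-155=28241; balance=45779-28241=17538
27. interest=⌊17538·34/10000⌋=59; principal=min(28396-59,17538)=17538; balance=17538-17538=0

1 2453 25943 695584
2 2364 26032 669552
3 2276 26120 643432
4 2187 26209 617223
5 2098 26298 590925
6 2009 26387 564538
7 1919 26477 538061
8 1829 26567 511494
9 1739 26657 484837
10 1648 26748 458089
11 1557 26839 431250
12 1466 26930 404320
13 1374 27022 377298
14 1282 27114 350184
15 1190 27206 322978
16 1098 27298 295680
17 1005 27391 268289
18 912 27484 240805
19 818 27578 213227
20 724 27672 185555
21 630 27766 157789
22 536 27860 129929
23 441 27955 101974
24 346 28050 73924
25 251 28145 45779
26 155 28241 17538
27 59 17538 0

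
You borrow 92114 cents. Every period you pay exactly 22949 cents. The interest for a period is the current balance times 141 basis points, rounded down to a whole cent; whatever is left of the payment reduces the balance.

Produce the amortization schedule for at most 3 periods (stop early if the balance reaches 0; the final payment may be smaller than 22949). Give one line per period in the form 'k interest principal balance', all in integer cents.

1. interest=⌊92114·141/10000⌋=1298; principal=22949-1298=21651; balance=92114-21651=70463
2. interest=⌊70463·141/10000⌋=993; principal=22949-993=21956; balance=70463-21956=48507
3. interest=⌊48507·141/10000⌋=683; principal=22949-683=22266; balance=48507-22266=26241

1 1298 21651 70463
2 993 21956 48507
3 683 22266 26241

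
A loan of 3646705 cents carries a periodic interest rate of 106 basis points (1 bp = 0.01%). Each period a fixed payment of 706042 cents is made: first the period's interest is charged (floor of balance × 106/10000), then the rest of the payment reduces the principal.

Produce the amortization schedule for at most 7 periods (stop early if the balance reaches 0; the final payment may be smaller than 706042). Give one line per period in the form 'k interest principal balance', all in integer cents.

1 38655 667387 2979318
2 31580 674462 2304856
3 24431 681611 1623245
4 17206 688836 934409
5 9904 696138 238271
6 2525 238271 0

1. interest=⌊3646705·106/10000⌋=38655; principal=706042-38655=667387; balance=3646705-667387=2979318
2. interest=⌊2979318·106/10000⌋=31580; principal=706042-31580=674462; balance=2979318-674462=2304856
3. interest=⌊2304856·106/10000⌋=24431; principal=706042-24431=681611; balance=2304856-681611=1623245
4. interest=⌊1623245·106/10000⌋=17206; principal=706042-17206=688836; balance=1623245-688836=934409
5. interest=⌊934409·106/10000⌋=9904; principal=706042-9904=696138; balance=934409-696138=238271
6. interest=⌊238271·106/10000⌋=2525; principal=min(706042-2525,238271)=238271; balance=238271-238271=0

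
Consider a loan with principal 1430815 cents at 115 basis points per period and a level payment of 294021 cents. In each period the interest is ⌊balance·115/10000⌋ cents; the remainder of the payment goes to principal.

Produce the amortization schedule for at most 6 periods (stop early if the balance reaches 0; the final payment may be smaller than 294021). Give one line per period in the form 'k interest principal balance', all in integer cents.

1 16454 277567 1153248
2 13262 280759 872489
3 10033 283988 588501
4 6767 287254 301247
5 3464 290557 10690
6 122 10690 0

1. interest=⌊1430815·115/10000⌋=16454; principal=294021-16454=277567; balance=1430815-277567=1153248
2. interest=⌊1153248·115/10000⌋=13262; principal=294021-13262=280759; balance=1153248-280759=872489
3. interest=⌊872489·115/10000⌋=10033; principal=294021-10033=283988; balance=872489-283988=588501
4. interest=⌊588501·115/10000⌋=6767; principal=294021-6767=287254; balance=588501-287254=301247
5. interest=⌊301247·115/10000⌋=3464; principal=294021-3464=290557; balance=301247-290557=10690
6. interest=⌊10690·115/10000⌋=122; principal=min(294021-122,10690)=10690; balance=10690-10690=0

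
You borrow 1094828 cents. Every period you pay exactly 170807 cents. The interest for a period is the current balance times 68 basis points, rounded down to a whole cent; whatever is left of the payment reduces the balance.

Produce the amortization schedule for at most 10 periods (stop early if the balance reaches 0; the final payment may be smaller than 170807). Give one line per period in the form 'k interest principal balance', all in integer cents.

1. interest=⌊1094828·68/10000⌋=7444; principal=170807-7444=163363; balance=1094828-163363=931465
2. interest=⌊931465·68/10000⌋=6333; principal=170807-6333=164474; balance=931465-164474=766991
3. interest=⌊766991·68/10000⌋=5215; principal=170807-5215=165592; balance=766991-165592=601399
4. interest=⌊601399·68/10000⌋=4089; principal=170807-4089=166718; balance=601399-166718=434681
5. interest=⌊434681·68/10000⌋=2955; principal=170807-2955=167852; balance=434681-167852=266829
6. interest=⌊266829·68/10000⌋=1814; principal=170807-1814=168993; balance=266829-168993=97836
7. interest=⌊97836·68/10000⌋=665; principal=min(170807-665,97836)=97836; balance=97836-97836=0

1 7444 163363 931465
2 6333 164474 766991
3 5215 165592 601399
4 4089 166718 434681
5 2955 167852 266829
6 1814 168993 97836
7 665 97836 0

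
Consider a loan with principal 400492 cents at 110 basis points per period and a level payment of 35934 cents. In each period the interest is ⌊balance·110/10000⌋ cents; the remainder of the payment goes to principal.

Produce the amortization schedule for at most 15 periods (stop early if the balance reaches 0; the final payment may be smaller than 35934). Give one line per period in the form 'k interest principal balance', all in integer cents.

1 4405 31529 368963
2 4058 31876 337087
3 3707 32227 304860
4 3353 32581 272279
5 2995 32939 239340
6 2632 33302 206038
7 2266 33668 172370
8 1896 34038 138332
9 1521 34413 103919
10 1143 34791 69128
11 760 35174 33954
12 373 33954 0

1. interest=⌊400492·110/10000⌋=4405; principal=35934-4405=31529; balance=400492-31529=368963
2. interest=⌊368963·110/10000⌋=4058; principal=35934-4058=31876; balance=368963-31876=337087
3. interest=⌊337087·110/10000⌋=3707; principal=35934-3707=32227; balance=337087-32227=304860
4. interest=⌊304860·110/10000⌋=3353; principal=35934-3353=32581; balance=304860-32581=272279
5. interest=⌊272279·110/10000⌋=2995; principal=35934-2995=32939; balance=272279-32939=239340
6. interest=⌊239340·110/10000⌋=2632; principal=35934-2632=33302; balance=239340-33302=206038
7. interest=⌊206038·110/10000⌋=2266; principal=35934-2266=33668; balance=206038-33668=172370
8. interest=⌊172370·110/10000⌋=1896; principal=35934-1896=34038; balance=172370-34038=138332
9. interest=⌊138332·110/10000⌋=1521; principal=35934-1521=34413; balance=138332-34413=103919
10. interest=⌊103919·110/10000⌋=1143; principal=35934-1143=34791; balance=103919-34791=69128
11. interest=⌊69128·110/10000⌋=760; principal=35934-760=35174; balance=69128-35174=33954
12. interest=⌊33954·110/10000⌋=373; principal=min(35934-373,33954)=33954; balance=33954-33954=0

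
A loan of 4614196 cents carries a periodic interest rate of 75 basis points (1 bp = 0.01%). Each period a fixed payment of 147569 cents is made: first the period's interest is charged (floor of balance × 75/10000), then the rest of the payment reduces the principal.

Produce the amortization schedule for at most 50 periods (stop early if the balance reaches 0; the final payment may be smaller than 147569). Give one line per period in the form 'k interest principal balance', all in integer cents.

1. interest=⌊4614196·75/10000⌋=34606; principal=147569-34606=112963; balance=4614196-112963=4501233
2. interest=⌊4501233·75/10000⌋=33759; principal=147569-33759=113810; balance=4501233-113810=4387423
3. interest=⌊4387423·75/10000⌋=32905; principal=147569-32905=114664; balance=4387423-114664=4272759
4. interest=⌊4272759·75/10000⌋=32045; principal=147569-32045=115524; balance=4272759-115524=4157235
5. interest=⌊4157235·75/10000⌋=31179; principal=147569-31179=116390; balance=4157235-116390=4040845
6. interest=⌊4040845·75/10000⌋=30306; principal=147569-30306=117263; balance=4040845-117263=3923582
7. interest=⌊3923582·75/10000⌋=29426; principal=147569-29426=118143; balance=3923582-118143=3805439
8. interest=⌊3805439·75/10000⌋=28540; principal=147569-28540=119029; balance=3805439-119029=3686410
9. interest=⌊3686410·75/10000⌋=27648; principal=147569-27648=119921; balance=3686410-119921=3566489
10. interest=⌊3566489·75/10000⌋=26748; principal=147569-26748=120821; balance=3566489-120821=3445668
11. interest=⌊3445668·75/10000⌋=25842; principal=147569-25842=121727; balance=3445668-121727=3323941
12. interest=⌊3323941·75/10000⌋=24929; principal=147569-24929=122640; balance=3323941-122640=3201301
13. interest=⌊3201301·75/10000⌋=24009; principal=147569-24009=123560; balance=3201301-123560=3077741
14. interest=⌊3077741·75/10000⌋=23083; principal=147569-23083=124486; balance=3077741-124486=2953255
15. interest=⌊2953255·75/10000⌋=22149; principal=147569-22149=125420; balance=2953255-125420=2827835
16. interest=⌊2827835·75/10000⌋=21208; principal=147569-21208=126361; balance=2827835-126361=2701474
17. interest=⌊2701474·75/10000⌋=20261; principal=147569-20261=127308; balance=2701474-127308=2574166
18. interest=⌊2574166·75/10000⌋=19306; principal=147569-19306=128263; balance=2574166-128263=2445903
19. interest=⌊2445903·75/10000⌋=18344; principal=147569-18344=129225; balance=2445903-129225=2316678
20. interest=⌊2316678·75/10000⌋=17375; principal=147569-17375=130194; balance=2316678-130194=2186484
21. interest=⌊2186484·75/10000⌋=16398; principal=147569-16398=131171; balance=2186484-131171=2055313
22. interest=⌊2055313·75/10000⌋=15414; principal=147569-15414=132155; balance=2055313-132155=1923158
23. interest=⌊1923158·75/10000⌋=14423; principal=147569-14423=133146; balance=1923158-133146=1790012
24. interest=⌊1790012·75/10000⌋=13425; principal=147569-13425=134144; balance=1790012-134144=1655868
25. interest=⌊1655868·75/10000⌋=12419; principal=147569-12419=135150; balance=1655868-135150=1520718
26. interest=⌊1520718·75/10000⌋=11405; principal=147569-11405=136164; balance=1520718-136164=1384554
27. interest=⌊1384554·75/10000⌋=10384; principal=147569-10384=137185; balance=1384554-137185=1247369
28. interest=⌊1247369·75/10000⌋=9355; principal=147569-9355=138214; balance=1247369-138214=1109155
29. interest=⌊1109155·75/10000⌋=8318; principal=147569-8318=139251; balance=1109155-139251=969904
30. interest=⌊969904·75/10000⌋=7274; principal=147569-7274=140295; balance=969904-140295=829609
31. interest=⌊829609·75/10000⌋=6222; principal=147569-6222=141347; balance=829609-141347=688262
32. interest=⌊688262·75/10000⌋=5161; principal=147569-5161=142408; balance=688262-142408=545854
33. interest=⌊545854·75/10000⌋=4093; principal=147569-4093=143476; balance=545854-143476=402378
34. interest=⌊402378·75/10000⌋=3017; principal=147569-3017=144552; balance=402378-144552=257826
35. interest=⌊257826·75/10000⌋=1933; principal=147569-1933=145636; balance=257826-145636=112190
36. interest=⌊112190·75/10000⌋=841; principal=min(147569-841,112190)=112190; balance=112190-112190=0

1 34606 112963 4501233
2 33759 113810 4387423
3 32905 114664 4272759
4 32045 115524 4157235
5 31179 116390 4040845
6 30306 117263 3923582
7 29426 118143 3805439
8 28540 119029 3686410
9 27648 119921 3566489
10 26748 120821 3445668
11 25842 121727 3323941
12 24929 122640 3201301
13 24009 123560 3077741
14 23083 124486 2953255
15 22149 125420 2827835
16 21208 126361 2701474
17 20261 127308 2574166
18 19306 128263 2445903
19 18344 129225 2316678
20 17375 130194 2186484
21 16398 131171 2055313
22 15414 132155 1923158
23 14423 133146 1790012
24 13425 134144 1655868
25 12419 135150 1520718
26 11405 136164 1384554
27 10384 137185 1247369
28 9355 138214 1109155
29 8318 139251 969904
30 7274 140295 829609
31 6222 141347 688262
32 5161 142408 545854
33 4093 143476 402378
34 3017 144552 257826
35 1933 145636 112190
36 841 112190 0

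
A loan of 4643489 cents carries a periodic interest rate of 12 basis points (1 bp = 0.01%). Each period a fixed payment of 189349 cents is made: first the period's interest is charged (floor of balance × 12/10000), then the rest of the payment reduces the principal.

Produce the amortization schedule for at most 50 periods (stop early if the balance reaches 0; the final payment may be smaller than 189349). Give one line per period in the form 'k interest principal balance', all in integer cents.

1 5572 183777 4459712
2 5351 183998 4275714
3 5130 184219 4091495
4 4909 184440 3907055
5 4688 184661 3722394
6 4466 184883 3537511
7 4245 185104 3352407
8 4022 185327 3167080
9 3800 185549 2981531
10 3577 185772 2795759
11 3354 185995 2609764
12 3131 186218 2423546
13 2908 186441 2237105
14 2684 186665 2050440
15 2460 186889 1863551
16 2236 187113 1676438
17 2011 187338 1489100
18 1786 187563 1301537
19 1561 187788 1113749
20 1336 188013 925736
21 1110 188239 737497
22 884 188465 549032
23 658 188691 360341
24 432 188917 171424
25 205 171424 0

1. interest=⌊4643489·12/10000⌋=5572; principal=189349-5572=183777; balance=4643489-183777=4459712
2. interest=⌊4459712·12/10000⌋=5351; principal=189349-5351=183998; balance=4459712-183998=4275714
3. interest=⌊4275714·12/10000⌋=5130; principal=189349-5130=184219; balance=4275714-184219=4091495
4. interest=⌊4091495·12/10000⌋=4909; principal=189349-4909=184440; balance=4091495-184440=3907055
5. interest=⌊3907055·12/10000⌋=4688; principal=189349-4688=184661; balance=3907055-184661=3722394
6. interest=⌊3722394·12/10000⌋=4466; principal=189349-4466=184883; balance=3722394-184883=3537511
7. interest=⌊3537511·12/10000⌋=4245; principal=189349-4245=185104; balance=3537511-185104=3352407
8. interest=⌊3352407·12/10000⌋=4022; principal=189349-4022=185327; balance=3352407-185327=3167080
9. interest=⌊3167080·12/10000⌋=3800; principal=189349-3800=185549; balance=3167080-185549=2981531
10. interest=⌊2981531·12/10000⌋=3577; principal=189349-3577=185772; balance=2981531-185772=2795759
11. interest=⌊2795759·12/10000⌋=3354; principal=189349-3354=185995; balance=2795759-185995=2609764
12. interest=⌊2609764·12/10000⌋=3131; principal=189349-3131=186218; balance=2609764-186218=2423546
13. interest=⌊2423546·12/10000⌋=2908; principal=189349-2908=186441; balance=2423546-186441=2237105
14. interest=⌊2237105·12/10000⌋=2684; principal=189349-2684=186665; balance=2237105-186665=2050440
15. interest=⌊2050440·12/10000⌋=2460; principal=189349-2460=186889; balance=2050440-186889=1863551
16. interest=⌊1863551·12/10000⌋=2236; principal=189349-2236=187113; balance=1863551-187113=1676438
17. interest=⌊1676438·12/10000⌋=2011; principal=189349-2011=187338; balance=1676438-187338=1489100
18. interest=⌊1489100·12/10000⌋=1786; principal=189349-1786=187563; balance=1489100-187563=1301537
19. interest=⌊1301537·12/10000⌋=1561; principal=189349-1561=187788; balance=1301537-187788=1113749
20. interest=⌊1113749·12/10000⌋=1336; principal=189349-1336=188013; balance=1113749-188013=925736
21. interest=⌊925736·12/10000⌋=1110; principal=189349-1110=188239; balance=925736-188239=737497
22. interest=⌊737497·12/10000⌋=884; principal=189349-884=188465; balance=737497-188465=549032
23. interest=⌊549032·12/10000⌋=658; principal=189349-658=188691; balance=549032-188691=360341
24. interest=⌊360341·12/10000⌋=432; principal=189349-432=188917; balance=360341-188917=171424
25. interest=⌊171424·12/10000⌋=205; principal=min(189349-205,171424)=171424; balance=171424-171424=0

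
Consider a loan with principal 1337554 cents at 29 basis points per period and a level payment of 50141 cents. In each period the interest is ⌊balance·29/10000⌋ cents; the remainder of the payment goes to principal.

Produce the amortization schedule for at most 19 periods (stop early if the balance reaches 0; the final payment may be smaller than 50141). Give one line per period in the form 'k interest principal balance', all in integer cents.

1. interest=⌊1337554·29/10000⌋=3878; principal=50141-3878=46263; balance=1337554-46263=1291291
2. interest=⌊1291291·29/10000⌋=3744; principal=50141-3744=46397; balance=1291291-46397=1244894
3. interest=⌊1244894·29/10000⌋=3610; principal=50141-3610=46531; balance=1244894-46531=1198363
4. interest=⌊1198363·29/10000⌋=3475; principal=50141-3475=46666; balance=1198363-46666=1151697
5. interest=⌊1151697·29/10000⌋=3339; principal=50141-3339=46802; balance=1151697-46802=1104895
6. interest=⌊1104895·29/10000⌋=3204; principal=50141-3204=46937; balance=1104895-46937=1057958
7. interest=⌊1057958·29/10000⌋=3068; principal=50141-3068=47073; balance=1057958-47073=1010885
8. interest=⌊1010885·29/10000⌋=2931; principal=50141-2931=47210; balance=1010885-47210=963675
9. interest=⌊963675·29/10000⌋=2794; principal=50141-2794=47347; balance=963675-47347=916328
10. interest=⌊916328·29/10000⌋=2657; principal=50141-2657=47484; balance=916328-47484=868844
11. interest=⌊868844·29/10000⌋=2519; principal=50141-2519=47622; balance=868844-47622=821222
12. interest=⌊821222·29/10000⌋=2381; principal=50141-2381=47760; balance=821222-47760=773462
13. interest=⌊773462·29/10000⌋=2243; principal=50141-2243=47898; balance=773462-47898=725564
14. interest=⌊725564·29/10000⌋=2104; principal=50141-2104=48037; balance=725564-48037=677527
15. interest=⌊677527·29/10000⌋=1964; principal=50141-1964=48177; balance=677527-48177=629350
16. interest=⌊629350·29/10000⌋=1825; principal=50141-1825=48316; balance=629350-48316=581034
17. interest=⌊581034·29/10000⌋=1684; principal=50141-1684=48457; balance=581034-48457=532577
18. interest=⌊532577·29/10000⌋=1544; principal=50141-1544=48597; balance=532577-48597=483980
19. interest=⌊483980·29/10000⌋=1403; principal=50141-1403=48738; balance=483980-48738=435242

1 3878 46263 1291291
2 3744 46397 1244894
3 3610 46531 1198363
4 3475 46666 1151697
5 3339 46802 1104895
6 3204 46937 1057958
7 3068 47073 1010885
8 2931 47210 963675
9 2794 47347 916328
10 2657 47484 868844
11 2519 47622 821222
12 2381 47760 773462
13 2243 47898 725564
14 2104 48037 677527
15 1964 48177 629350
16 1825 48316 581034
17 1684 48457 532577
18 1544 48597 483980
19 1403 48738 435242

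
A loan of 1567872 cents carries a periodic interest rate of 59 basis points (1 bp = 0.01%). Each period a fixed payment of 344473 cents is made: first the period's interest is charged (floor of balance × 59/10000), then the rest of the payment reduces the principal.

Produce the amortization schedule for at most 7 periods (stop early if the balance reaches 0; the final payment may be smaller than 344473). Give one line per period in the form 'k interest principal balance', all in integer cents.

1 9250 335223 1232649
2 7272 337201 895448
3 5283 339190 556258
4 3281 341192 215066
5 1268 215066 0

1. interest=⌊1567872·59/10000⌋=9250; principal=344473-9250=335223; balance=1567872-335223=1232649
2. interest=⌊1232649·59/10000⌋=7272; principal=344473-7272=337201; balance=1232649-337201=895448
3. interest=⌊895448·59/10000⌋=5283; principal=344473-5283=339190; balance=895448-339190=556258
4. interest=⌊556258·59/10000⌋=3281; principal=344473-3281=341192; balance=556258-341192=215066
5. interest=⌊215066·59/10000⌋=1268; principal=min(344473-1268,215066)=215066; balance=215066-215066=0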